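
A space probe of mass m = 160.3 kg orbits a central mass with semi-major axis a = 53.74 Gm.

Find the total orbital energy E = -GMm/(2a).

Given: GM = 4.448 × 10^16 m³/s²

Convert to SI: a = 53.74 Gm = 5.374e+10 m.
E = −GMm / (2a).
E = −4.448e+16 · 160.3 / (2 · 5.374e+10) J ≈ -6.634e+07 J = -66.34 MJ.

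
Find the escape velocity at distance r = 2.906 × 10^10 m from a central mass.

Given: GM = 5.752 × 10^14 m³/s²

Escape velocity comes from setting total energy to zero: ½v² − GM/r = 0 ⇒ v_esc = √(2GM / r).
v_esc = √(2 · 5.752e+14 / 2.906e+10) m/s ≈ 199 m/s = 199 m/s.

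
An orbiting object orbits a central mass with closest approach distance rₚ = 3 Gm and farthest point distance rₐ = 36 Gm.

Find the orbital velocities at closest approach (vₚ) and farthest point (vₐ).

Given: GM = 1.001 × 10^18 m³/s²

Convert to SI: rₚ = 3 Gm = 3e+09 m; rₐ = 36 Gm = 3.6e+10 m.
Use the vis-viva equation v² = GM(2/r − 1/a) with a = (rₚ + rₐ)/2 = (3e+09 + 3.6e+10)/2 = 1.95e+10 m.
vₚ = √(GM · (2/rₚ − 1/a)) = √(1.001e+18 · (2/3e+09 − 1/1.95e+10)) m/s ≈ 2.482e+04 m/s = 24.82 km/s.
vₐ = √(GM · (2/rₐ − 1/a)) = √(1.001e+18 · (2/3.6e+10 − 1/1.95e+10)) m/s ≈ 2068 m/s = 2.068 km/s.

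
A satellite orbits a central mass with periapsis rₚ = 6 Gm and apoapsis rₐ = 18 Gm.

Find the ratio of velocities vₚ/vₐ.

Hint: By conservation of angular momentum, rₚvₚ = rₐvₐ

Convert to SI: rₚ = 6 Gm = 6e+09 m; rₐ = 18 Gm = 1.8e+10 m.
Conservation of angular momentum gives rₚvₚ = rₐvₐ, so vₚ/vₐ = rₐ/rₚ.
vₚ/vₐ = 1.8e+10 / 6e+09 ≈ 3.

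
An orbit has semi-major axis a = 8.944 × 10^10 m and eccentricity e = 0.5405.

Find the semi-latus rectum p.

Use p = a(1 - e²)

p = a (1 − e²).
p = 8.944e+10 · (1 − (0.5405)²) = 8.944e+10 · 0.70786 ≈ 6.331e+10 m = 6.331 × 10^10 m.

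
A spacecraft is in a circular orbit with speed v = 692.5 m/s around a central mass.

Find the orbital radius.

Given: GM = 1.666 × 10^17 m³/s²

For a circular orbit, v² = GM / r, so r = GM / v².
r = 1.666e+17 / (692.5)² m ≈ 3.474e+11 m = 3.474 × 10^11 m.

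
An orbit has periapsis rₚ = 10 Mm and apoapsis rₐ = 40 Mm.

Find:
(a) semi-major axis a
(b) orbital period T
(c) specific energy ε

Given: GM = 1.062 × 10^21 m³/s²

Convert to SI: rₚ = 10 Mm = 1e+07 m; rₐ = 40 Mm = 4e+07 m.
(a) a = (rₚ + rₐ)/2 = (1e+07 + 4e+07)/2 ≈ 2.5e+07 m
(b) With a = (rₚ + rₐ)/2 = 2.5e+07 m, T = 2π √(a³/GM) = 2π √((2.5e+07)³/1.062e+21) s ≈ 24.1 s
(c) With a = (rₚ + rₐ)/2 = 2.5e+07 m, ε = −GM/(2a) = −1.062e+21/(2 · 2.5e+07) J/kg ≈ -2.124e+13 J/kg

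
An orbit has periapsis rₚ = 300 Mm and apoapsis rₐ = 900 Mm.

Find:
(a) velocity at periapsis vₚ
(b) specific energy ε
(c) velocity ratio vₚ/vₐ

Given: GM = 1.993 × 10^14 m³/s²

Convert to SI: rₚ = 300 Mm = 3e+08 m; rₐ = 900 Mm = 9e+08 m.
(a) With a = (rₚ + rₐ)/2 = 6e+08 m, vₚ = √(GM (2/rₚ − 1/a)) = √(1.993e+14 · (2/3e+08 − 1/6e+08)) m/s ≈ 998.2 m/s
(b) With a = (rₚ + rₐ)/2 = 6e+08 m, ε = −GM/(2a) = −1.993e+14/(2 · 6e+08) J/kg ≈ -1.661e+05 J/kg
(c) Conservation of angular momentum (rₚvₚ = rₐvₐ) gives vₚ/vₐ = rₐ/rₚ = 9e+08/3e+08 ≈ 3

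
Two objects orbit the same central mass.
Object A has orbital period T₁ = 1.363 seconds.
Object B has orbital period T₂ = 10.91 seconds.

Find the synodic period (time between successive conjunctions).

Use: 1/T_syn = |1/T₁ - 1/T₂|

T_syn = |T₁ · T₂ / (T₁ − T₂)|.
T_syn = |1.363 · 10.91 / (1.363 − 10.91)| s ≈ 1.558 s = 1.558 seconds.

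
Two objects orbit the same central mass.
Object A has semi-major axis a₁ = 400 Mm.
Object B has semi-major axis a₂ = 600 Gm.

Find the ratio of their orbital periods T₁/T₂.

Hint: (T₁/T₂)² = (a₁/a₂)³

Convert to SI: a₁ = 400 Mm = 4e+08 m; a₂ = 600 Gm = 6e+11 m.
From Kepler's third law, (T₁/T₂)² = (a₁/a₂)³, so T₁/T₂ = (a₁/a₂)^(3/2).
a₁/a₂ = 4e+08 / 6e+11 = 0.000666667.
T₁/T₂ = (0.000666667)^(3/2) ≈ 1.721e-05.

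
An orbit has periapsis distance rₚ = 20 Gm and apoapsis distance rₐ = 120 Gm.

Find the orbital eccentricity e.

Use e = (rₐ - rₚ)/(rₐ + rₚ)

Convert to SI: rₚ = 20 Gm = 2e+10 m; rₐ = 120 Gm = 1.2e+11 m.
e = (rₐ − rₚ) / (rₐ + rₚ).
e = (1.2e+11 − 2e+10) / (1.2e+11 + 2e+10) = 1e+11 / 1.4e+11 ≈ 0.7143.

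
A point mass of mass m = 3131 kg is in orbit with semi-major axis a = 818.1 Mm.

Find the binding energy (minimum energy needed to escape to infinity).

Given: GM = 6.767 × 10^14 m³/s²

Convert to SI: a = 818.1 Mm = 8.181e+08 m.
Total orbital energy is E = −GMm/(2a); binding energy is E_bind = −E = GMm/(2a).
E_bind = 6.767e+14 · 3131 / (2 · 8.181e+08) J ≈ 1.295e+09 J = 1.295 GJ.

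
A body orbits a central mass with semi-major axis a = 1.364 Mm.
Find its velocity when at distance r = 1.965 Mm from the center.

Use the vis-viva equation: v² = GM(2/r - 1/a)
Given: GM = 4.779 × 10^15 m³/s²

Convert to SI: a = 1.364 Mm = 1.364e+06 m; r = 1.965 Mm = 1.965e+06 m.
Vis-viva: v = √(GM · (2/r − 1/a)).
2/r − 1/a = 2/1.965e+06 − 1/1.364e+06 = 2.84674e-07 m⁻¹.
v = √(4.779e+15 · 2.84674e-07) m/s ≈ 3.688e+04 m/s = 36.88 km/s.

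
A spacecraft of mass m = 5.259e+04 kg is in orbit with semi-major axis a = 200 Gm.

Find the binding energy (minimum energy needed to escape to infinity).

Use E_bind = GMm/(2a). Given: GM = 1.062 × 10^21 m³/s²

Convert to SI: a = 200 Gm = 2e+11 m.
Total orbital energy is E = −GMm/(2a); binding energy is E_bind = −E = GMm/(2a).
E_bind = 1.062e+21 · 5.259e+04 / (2 · 2e+11) J ≈ 1.396e+14 J = 139.6 TJ.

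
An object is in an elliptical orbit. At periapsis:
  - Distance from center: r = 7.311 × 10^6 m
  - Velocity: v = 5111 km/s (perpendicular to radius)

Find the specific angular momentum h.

Convert to SI: v = 5111 km/s = 5.111e+06 m/s.
With v perpendicular to r, h = r · v.
h = 7.311e+06 · 5.111e+06 m²/s ≈ 3.737e+13 m²/s.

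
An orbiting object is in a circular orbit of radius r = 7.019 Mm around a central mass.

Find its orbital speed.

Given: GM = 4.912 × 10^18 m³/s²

Convert to SI: r = 7.019 Mm = 7.019e+06 m.
For a circular orbit, gravity supplies the centripetal force, so v = √(GM / r).
v = √(4.912e+18 / 7.019e+06) m/s ≈ 8.365e+05 m/s = 836.5 km/s.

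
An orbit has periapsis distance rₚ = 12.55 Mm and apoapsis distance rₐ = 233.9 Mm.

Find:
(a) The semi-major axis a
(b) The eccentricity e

Convert to SI: rₚ = 12.55 Mm = 1.255e+07 m; rₐ = 233.9 Mm = 2.339e+08 m.
(a) a = (rₚ + rₐ) / 2 = (1.255e+07 + 2.339e+08) / 2 ≈ 1.232e+08 m = 123.2 Mm.
(b) e = (rₐ − rₚ) / (rₐ + rₚ) = (2.339e+08 − 1.255e+07) / (2.339e+08 + 1.255e+07) ≈ 0.8982.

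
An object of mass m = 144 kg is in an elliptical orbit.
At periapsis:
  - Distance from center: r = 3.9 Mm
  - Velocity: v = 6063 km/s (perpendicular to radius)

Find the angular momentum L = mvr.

Convert to SI: r = 3.9 Mm = 3.9e+06 m; v = 6063 km/s = 6.063e+06 m/s.
Since v is perpendicular to r, L = m · v · r.
L = 144 · 6.063e+06 · 3.9e+06 kg·m²/s ≈ 3.405e+15 kg·m²/s.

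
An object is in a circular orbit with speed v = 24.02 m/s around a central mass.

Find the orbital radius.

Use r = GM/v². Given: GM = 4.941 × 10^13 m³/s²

For a circular orbit, v² = GM / r, so r = GM / v².
r = 4.941e+13 / (24.02)² m ≈ 8.564e+10 m = 8.564 × 10^10 m.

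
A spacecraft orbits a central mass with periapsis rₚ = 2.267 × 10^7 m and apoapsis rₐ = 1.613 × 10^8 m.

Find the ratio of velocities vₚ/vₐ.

Conservation of angular momentum gives rₚvₚ = rₐvₐ, so vₚ/vₐ = rₐ/rₚ.
vₚ/vₐ = 1.613e+08 / 2.267e+07 ≈ 7.115.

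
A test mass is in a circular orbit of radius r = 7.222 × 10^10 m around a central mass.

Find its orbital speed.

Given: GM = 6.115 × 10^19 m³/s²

For a circular orbit, gravity supplies the centripetal force, so v = √(GM / r).
v = √(6.115e+19 / 7.222e+10) m/s ≈ 2.91e+04 m/s = 29.1 km/s.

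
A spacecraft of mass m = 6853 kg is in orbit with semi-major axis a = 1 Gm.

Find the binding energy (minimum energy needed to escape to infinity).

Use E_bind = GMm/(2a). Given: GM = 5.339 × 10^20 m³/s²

Convert to SI: a = 1 Gm = 1e+09 m.
Total orbital energy is E = −GMm/(2a); binding energy is E_bind = −E = GMm/(2a).
E_bind = 5.339e+20 · 6853 / (2 · 1e+09) J ≈ 1.829e+15 J = 1.829 PJ.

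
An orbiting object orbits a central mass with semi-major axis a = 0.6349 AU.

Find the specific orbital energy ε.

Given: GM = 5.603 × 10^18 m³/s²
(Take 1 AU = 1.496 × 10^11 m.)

Convert to SI: a = 0.6349 AU = 9.4981e+10 m.
ε = −GM / (2a).
ε = −5.603e+18 / (2 · 9.4981e+10) J/kg ≈ -2.95e+07 J/kg = -29.5 MJ/kg.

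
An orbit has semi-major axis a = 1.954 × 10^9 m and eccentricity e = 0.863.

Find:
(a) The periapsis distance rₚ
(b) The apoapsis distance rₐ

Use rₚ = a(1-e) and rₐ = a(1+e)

(a) rₚ = a(1 − e) = 1.954e+09 · (1 − 0.863) = 1.954e+09 · 0.137 ≈ 2.677e+08 m = 2.677 × 10^8 m.
(b) rₐ = a(1 + e) = 1.954e+09 · (1 + 0.863) = 1.954e+09 · 1.863 ≈ 3.64e+09 m = 3.64 × 10^9 m.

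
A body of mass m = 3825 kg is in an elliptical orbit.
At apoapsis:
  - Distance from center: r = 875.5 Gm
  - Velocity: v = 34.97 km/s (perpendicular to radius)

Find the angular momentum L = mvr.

Convert to SI: r = 875.5 Gm = 8.755e+11 m; v = 34.97 km/s = 34970 m/s.
Since v is perpendicular to r, L = m · v · r.
L = 3825 · 34970 · 8.755e+11 kg·m²/s ≈ 1.171e+20 kg·m²/s.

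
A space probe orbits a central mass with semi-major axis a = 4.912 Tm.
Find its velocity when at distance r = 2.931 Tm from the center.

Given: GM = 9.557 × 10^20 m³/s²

Convert to SI: a = 4.912 Tm = 4.912e+12 m; r = 2.931 Tm = 2.931e+12 m.
Vis-viva: v = √(GM · (2/r − 1/a)).
2/r − 1/a = 2/2.931e+12 − 1/4.912e+12 = 4.78778e-13 m⁻¹.
v = √(9.557e+20 · 4.78778e-13) m/s ≈ 2.139e+04 m/s = 21.39 km/s.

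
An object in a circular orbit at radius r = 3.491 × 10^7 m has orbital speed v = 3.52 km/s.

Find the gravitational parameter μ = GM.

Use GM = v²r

Convert to SI: v = 3.52 km/s = 3520 m/s.
For a circular orbit v² = GM/r, so GM = v² · r.
GM = (3520)² · 3.491e+07 m³/s² ≈ 4.325e+14 m³/s² = 4.325 × 10^14 m³/s².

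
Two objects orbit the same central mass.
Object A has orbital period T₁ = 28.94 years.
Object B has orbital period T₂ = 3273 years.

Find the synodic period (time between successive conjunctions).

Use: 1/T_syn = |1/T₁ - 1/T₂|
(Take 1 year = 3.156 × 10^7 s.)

Convert to SI: T₁ = 28.94 years = 9.13346e+08 s; T₂ = 3273 years = 1.03296e+11 s.
T_syn = |T₁ · T₂ / (T₁ − T₂)|.
T_syn = |9.13346e+08 · 1.03296e+11 / (9.13346e+08 − 1.03296e+11)| s ≈ 9.215e+08 s = 29.2 years.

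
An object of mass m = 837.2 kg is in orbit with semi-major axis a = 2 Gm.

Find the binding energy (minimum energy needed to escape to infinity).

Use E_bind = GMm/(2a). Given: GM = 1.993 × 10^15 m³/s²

Convert to SI: a = 2 Gm = 2e+09 m.
Total orbital energy is E = −GMm/(2a); binding energy is E_bind = −E = GMm/(2a).
E_bind = 1.993e+15 · 837.2 / (2 · 2e+09) J ≈ 4.171e+08 J = 417.1 MJ.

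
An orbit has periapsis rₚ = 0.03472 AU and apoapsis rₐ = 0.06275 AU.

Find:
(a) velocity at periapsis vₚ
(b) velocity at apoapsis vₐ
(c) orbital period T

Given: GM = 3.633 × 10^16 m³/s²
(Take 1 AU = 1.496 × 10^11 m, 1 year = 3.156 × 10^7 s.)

Convert to SI: rₚ = 0.03472 AU = 5.19411e+09 m; rₐ = 0.06275 AU = 9.3874e+09 m.
(a) With a = (rₚ + rₐ)/2 = 7.29076e+09 m, vₚ = √(GM (2/rₚ − 1/a)) = √(3.633e+16 · (2/5.19411e+09 − 1/7.29076e+09)) m/s ≈ 3001 m/s
(b) With a = (rₚ + rₐ)/2 = 7.29076e+09 m, vₐ = √(GM (2/rₐ − 1/a)) = √(3.633e+16 · (2/9.3874e+09 − 1/7.29076e+09)) m/s ≈ 1660 m/s
(c) With a = (rₚ + rₐ)/2 = 7.29076e+09 m, T = 2π √(a³/GM) = 2π √((7.29076e+09)³/3.633e+16) s ≈ 2.052e+07 s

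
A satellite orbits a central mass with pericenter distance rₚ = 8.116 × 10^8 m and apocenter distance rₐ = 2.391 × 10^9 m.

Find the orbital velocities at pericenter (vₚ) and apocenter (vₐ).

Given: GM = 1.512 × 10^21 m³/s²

Use the vis-viva equation v² = GM(2/r − 1/a) with a = (rₚ + rₐ)/2 = (8.116e+08 + 2.391e+09)/2 = 1.6013e+09 m.
vₚ = √(GM · (2/rₚ − 1/a)) = √(1.512e+21 · (2/8.116e+08 − 1/1.6013e+09)) m/s ≈ 1.668e+06 m/s = 1668 km/s.
vₐ = √(GM · (2/rₐ − 1/a)) = √(1.512e+21 · (2/2.391e+09 − 1/1.6013e+09)) m/s ≈ 5.661e+05 m/s = 566.1 km/s.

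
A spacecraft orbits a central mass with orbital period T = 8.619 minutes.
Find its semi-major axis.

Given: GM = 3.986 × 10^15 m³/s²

Convert to SI: T = 8.619 minutes = 517.14 s.
Invert Kepler's third law: a = (GM · T² / (4π²))^(1/3).
Substituting T = 517.14 s and GM = 3.986e+15 m³/s²:
a = (3.986e+15 · (517.14)² / (4π²))^(1/3) m
a ≈ 3e+06 m = 3 Mm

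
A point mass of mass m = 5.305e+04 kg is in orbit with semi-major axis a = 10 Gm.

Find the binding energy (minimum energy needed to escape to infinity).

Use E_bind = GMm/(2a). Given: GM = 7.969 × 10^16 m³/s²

Convert to SI: a = 10 Gm = 1e+10 m.
Total orbital energy is E = −GMm/(2a); binding energy is E_bind = −E = GMm/(2a).
E_bind = 7.969e+16 · 5.305e+04 / (2 · 1e+10) J ≈ 2.114e+11 J = 211.4 GJ.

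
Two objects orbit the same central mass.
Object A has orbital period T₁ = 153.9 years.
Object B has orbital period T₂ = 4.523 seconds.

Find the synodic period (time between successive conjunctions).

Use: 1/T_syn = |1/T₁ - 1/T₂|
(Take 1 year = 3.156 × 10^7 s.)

Convert to SI: T₁ = 153.9 years = 4.85708e+09 s.
T_syn = |T₁ · T₂ / (T₁ − T₂)|.
T_syn = |4.85708e+09 · 4.523 / (4.85708e+09 − 4.523)| s ≈ 4.523 s = 4.523 seconds.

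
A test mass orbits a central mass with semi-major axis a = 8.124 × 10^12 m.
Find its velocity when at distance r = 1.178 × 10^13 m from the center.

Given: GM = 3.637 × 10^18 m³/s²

Vis-viva: v = √(GM · (2/r − 1/a)).
2/r − 1/a = 2/1.178e+13 − 1/8.124e+12 = 4.66872e-14 m⁻¹.
v = √(3.637e+18 · 4.66872e-14) m/s ≈ 412.1 m/s = 412.1 m/s.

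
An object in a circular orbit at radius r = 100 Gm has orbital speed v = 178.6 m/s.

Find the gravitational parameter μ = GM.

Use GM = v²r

Convert to SI: r = 100 Gm = 1e+11 m.
For a circular orbit v² = GM/r, so GM = v² · r.
GM = (178.6)² · 1e+11 m³/s² ≈ 3.19e+15 m³/s² = 3.19 × 10^15 m³/s².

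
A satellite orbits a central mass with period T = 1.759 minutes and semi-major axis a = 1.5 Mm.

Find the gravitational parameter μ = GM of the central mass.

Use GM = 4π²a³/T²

Convert to SI: T = 1.759 minutes = 105.54 s; a = 1.5 Mm = 1.5e+06 m.
GM = 4π² · a³ / T².
GM = 4π² · (1.5e+06)³ / (105.54)² m³/s² ≈ 1.196e+16 m³/s² = 1.196 × 10^16 m³/s².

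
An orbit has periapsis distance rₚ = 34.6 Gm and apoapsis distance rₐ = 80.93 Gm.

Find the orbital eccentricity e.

Convert to SI: rₚ = 34.6 Gm = 3.46e+10 m; rₐ = 80.93 Gm = 8.093e+10 m.
e = (rₐ − rₚ) / (rₐ + rₚ).
e = (8.093e+10 − 3.46e+10) / (8.093e+10 + 3.46e+10) = 4.633e+10 / 1.1553e+11 ≈ 0.401.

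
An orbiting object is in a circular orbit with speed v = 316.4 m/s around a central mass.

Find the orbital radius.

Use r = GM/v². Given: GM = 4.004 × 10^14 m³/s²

For a circular orbit, v² = GM / r, so r = GM / v².
r = 4.004e+14 / (316.4)² m ≈ 4e+09 m = 4 Gm.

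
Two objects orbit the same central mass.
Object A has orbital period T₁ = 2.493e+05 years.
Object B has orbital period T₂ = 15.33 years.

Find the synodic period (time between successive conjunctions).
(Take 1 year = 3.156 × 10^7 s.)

Convert to SI: T₁ = 2.493e+05 years = 7.86791e+12 s; T₂ = 15.33 years = 4.83815e+08 s.
T_syn = |T₁ · T₂ / (T₁ − T₂)|.
T_syn = |7.86791e+12 · 4.83815e+08 / (7.86791e+12 − 4.83815e+08)| s ≈ 4.838e+08 s = 15.33 years.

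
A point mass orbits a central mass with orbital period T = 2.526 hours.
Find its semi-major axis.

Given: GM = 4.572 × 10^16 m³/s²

Convert to SI: T = 2.526 hours = 9093.6 s.
Invert Kepler's third law: a = (GM · T² / (4π²))^(1/3).
Substituting T = 9093.6 s and GM = 4.572e+16 m³/s²:
a = (4.572e+16 · (9093.6)² / (4π²))^(1/3) m
a ≈ 4.575e+07 m = 45.75 Mm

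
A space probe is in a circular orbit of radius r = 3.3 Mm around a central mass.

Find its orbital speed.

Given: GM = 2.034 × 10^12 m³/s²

Convert to SI: r = 3.3 Mm = 3.3e+06 m.
For a circular orbit, gravity supplies the centripetal force, so v = √(GM / r).
v = √(2.034e+12 / 3.3e+06) m/s ≈ 785.1 m/s = 785.1 m/s.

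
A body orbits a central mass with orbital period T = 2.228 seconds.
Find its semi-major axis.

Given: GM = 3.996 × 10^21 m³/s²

Invert Kepler's third law: a = (GM · T² / (4π²))^(1/3).
Substituting T = 2.228 s and GM = 3.996e+21 m³/s²:
a = (3.996e+21 · (2.228)² / (4π²))^(1/3) m
a ≈ 7.95e+06 m = 7.95 × 10^6 m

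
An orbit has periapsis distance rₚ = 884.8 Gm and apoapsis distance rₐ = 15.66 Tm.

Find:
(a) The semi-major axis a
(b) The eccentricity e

Convert to SI: rₚ = 884.8 Gm = 8.848e+11 m; rₐ = 15.66 Tm = 1.566e+13 m.
(a) a = (rₚ + rₐ) / 2 = (8.848e+11 + 1.566e+13) / 2 ≈ 8.272e+12 m = 8.272 Tm.
(b) e = (rₐ − rₚ) / (rₐ + rₚ) = (1.566e+13 − 8.848e+11) / (1.566e+13 + 8.848e+11) ≈ 0.893.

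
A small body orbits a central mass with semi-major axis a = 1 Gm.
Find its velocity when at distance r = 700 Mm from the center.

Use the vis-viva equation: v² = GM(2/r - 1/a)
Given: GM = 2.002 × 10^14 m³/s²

Convert to SI: a = 1 Gm = 1e+09 m; r = 700 Mm = 7e+08 m.
Vis-viva: v = √(GM · (2/r − 1/a)).
2/r − 1/a = 2/7e+08 − 1/1e+09 = 1.85714e-09 m⁻¹.
v = √(2.002e+14 · 1.85714e-09) m/s ≈ 609.8 m/s = 609.8 m/s.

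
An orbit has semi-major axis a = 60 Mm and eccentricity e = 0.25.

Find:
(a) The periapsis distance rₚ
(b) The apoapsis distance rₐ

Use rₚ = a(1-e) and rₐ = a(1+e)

Convert to SI: a = 60 Mm = 6e+07 m.
(a) rₚ = a(1 − e) = 6e+07 · (1 − 0.25) = 6e+07 · 0.75 ≈ 4.5e+07 m = 45 Mm.
(b) rₐ = a(1 + e) = 6e+07 · (1 + 0.25) = 6e+07 · 1.25 ≈ 7.5e+07 m = 75 Mm.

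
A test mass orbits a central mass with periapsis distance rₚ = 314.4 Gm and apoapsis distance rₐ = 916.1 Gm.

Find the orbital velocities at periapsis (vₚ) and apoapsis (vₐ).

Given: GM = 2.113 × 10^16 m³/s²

Convert to SI: rₚ = 314.4 Gm = 3.144e+11 m; rₐ = 916.1 Gm = 9.161e+11 m.
Use the vis-viva equation v² = GM(2/r − 1/a) with a = (rₚ + rₐ)/2 = (3.144e+11 + 9.161e+11)/2 = 6.1525e+11 m.
vₚ = √(GM · (2/rₚ − 1/a)) = √(2.113e+16 · (2/3.144e+11 − 1/6.1525e+11)) m/s ≈ 316.3 m/s = 316.3 m/s.
vₐ = √(GM · (2/rₐ − 1/a)) = √(2.113e+16 · (2/9.161e+11 − 1/6.1525e+11)) m/s ≈ 108.6 m/s = 108.6 m/s.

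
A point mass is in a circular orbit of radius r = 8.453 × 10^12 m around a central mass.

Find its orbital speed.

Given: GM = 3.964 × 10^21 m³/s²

For a circular orbit, gravity supplies the centripetal force, so v = √(GM / r).
v = √(3.964e+21 / 8.453e+12) m/s ≈ 2.166e+04 m/s = 21.66 km/s.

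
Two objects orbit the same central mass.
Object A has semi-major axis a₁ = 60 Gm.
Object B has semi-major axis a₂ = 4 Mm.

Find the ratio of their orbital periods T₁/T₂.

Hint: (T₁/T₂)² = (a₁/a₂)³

Convert to SI: a₁ = 60 Gm = 6e+10 m; a₂ = 4 Mm = 4e+06 m.
From Kepler's third law, (T₁/T₂)² = (a₁/a₂)³, so T₁/T₂ = (a₁/a₂)^(3/2).
a₁/a₂ = 6e+10 / 4e+06 = 15000.
T₁/T₂ = (15000)^(3/2) ≈ 1.837e+06.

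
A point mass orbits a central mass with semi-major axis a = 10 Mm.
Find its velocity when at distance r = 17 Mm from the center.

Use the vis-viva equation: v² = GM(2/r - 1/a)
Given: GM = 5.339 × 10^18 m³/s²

Convert to SI: a = 10 Mm = 1e+07 m; r = 17 Mm = 1.7e+07 m.
Vis-viva: v = √(GM · (2/r − 1/a)).
2/r − 1/a = 2/1.7e+07 − 1/1e+07 = 1.76471e-08 m⁻¹.
v = √(5.339e+18 · 1.76471e-08) m/s ≈ 3.069e+05 m/s = 306.9 km/s.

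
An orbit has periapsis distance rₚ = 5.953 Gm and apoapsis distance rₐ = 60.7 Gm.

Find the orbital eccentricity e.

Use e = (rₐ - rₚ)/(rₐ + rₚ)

Convert to SI: rₚ = 5.953 Gm = 5.953e+09 m; rₐ = 60.7 Gm = 6.07e+10 m.
e = (rₐ − rₚ) / (rₐ + rₚ).
e = (6.07e+10 − 5.953e+09) / (6.07e+10 + 5.953e+09) = 5.4747e+10 / 6.6653e+10 ≈ 0.8214.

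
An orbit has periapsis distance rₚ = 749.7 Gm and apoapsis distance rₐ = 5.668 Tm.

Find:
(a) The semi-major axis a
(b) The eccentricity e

Convert to SI: rₚ = 749.7 Gm = 7.497e+11 m; rₐ = 5.668 Tm = 5.668e+12 m.
(a) a = (rₚ + rₐ) / 2 = (7.497e+11 + 5.668e+12) / 2 ≈ 3.209e+12 m = 3.209 Tm.
(b) e = (rₐ − rₚ) / (rₐ + rₚ) = (5.668e+12 − 7.497e+11) / (5.668e+12 + 7.497e+11) ≈ 0.7664.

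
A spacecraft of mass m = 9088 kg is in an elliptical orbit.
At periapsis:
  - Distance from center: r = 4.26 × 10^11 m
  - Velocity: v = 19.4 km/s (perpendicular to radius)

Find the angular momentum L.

Convert to SI: v = 19.4 km/s = 19400 m/s.
Since v is perpendicular to r, L = m · v · r.
L = 9088 · 19400 · 4.26e+11 kg·m²/s ≈ 7.511e+19 kg·m²/s.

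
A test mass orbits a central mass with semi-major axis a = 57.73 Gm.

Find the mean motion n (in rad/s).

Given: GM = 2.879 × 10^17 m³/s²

Convert to SI: a = 57.73 Gm = 5.773e+10 m.
n = √(GM / a³).
n = √(2.879e+17 / (5.773e+10)³) rad/s ≈ 3.868e-08 rad/s.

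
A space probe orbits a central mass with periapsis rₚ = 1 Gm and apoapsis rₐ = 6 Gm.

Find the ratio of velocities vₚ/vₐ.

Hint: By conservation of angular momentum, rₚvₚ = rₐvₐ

Convert to SI: rₚ = 1 Gm = 1e+09 m; rₐ = 6 Gm = 6e+09 m.
Conservation of angular momentum gives rₚvₚ = rₐvₐ, so vₚ/vₐ = rₐ/rₚ.
vₚ/vₐ = 6e+09 / 1e+09 ≈ 6.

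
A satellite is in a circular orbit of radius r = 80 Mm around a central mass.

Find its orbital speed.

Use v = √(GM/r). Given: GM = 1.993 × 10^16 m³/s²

Convert to SI: r = 80 Mm = 8e+07 m.
For a circular orbit, gravity supplies the centripetal force, so v = √(GM / r).
v = √(1.993e+16 / 8e+07) m/s ≈ 1.578e+04 m/s = 15.78 km/s.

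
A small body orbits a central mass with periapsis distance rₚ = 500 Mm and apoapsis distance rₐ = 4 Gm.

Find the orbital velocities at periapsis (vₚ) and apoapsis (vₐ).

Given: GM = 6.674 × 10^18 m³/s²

Convert to SI: rₚ = 500 Mm = 5e+08 m; rₐ = 4 Gm = 4e+09 m.
Use the vis-viva equation v² = GM(2/r − 1/a) with a = (rₚ + rₐ)/2 = (5e+08 + 4e+09)/2 = 2.25e+09 m.
vₚ = √(GM · (2/rₚ − 1/a)) = √(6.674e+18 · (2/5e+08 − 1/2.25e+09)) m/s ≈ 1.54e+05 m/s = 154 km/s.
vₐ = √(GM · (2/rₐ − 1/a)) = √(6.674e+18 · (2/4e+09 − 1/2.25e+09)) m/s ≈ 1.926e+04 m/s = 19.26 km/s.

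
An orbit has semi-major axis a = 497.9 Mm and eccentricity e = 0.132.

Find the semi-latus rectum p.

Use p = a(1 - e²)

Convert to SI: a = 497.9 Mm = 4.979e+08 m.
p = a (1 − e²).
p = 4.979e+08 · (1 − (0.132)²) = 4.979e+08 · 0.982576 ≈ 4.892e+08 m = 489.2 Mm.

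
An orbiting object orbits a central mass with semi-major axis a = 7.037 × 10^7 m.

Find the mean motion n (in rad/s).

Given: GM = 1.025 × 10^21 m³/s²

n = √(GM / a³).
n = √(1.025e+21 / (7.037e+07)³) rad/s ≈ 0.05424 rad/s.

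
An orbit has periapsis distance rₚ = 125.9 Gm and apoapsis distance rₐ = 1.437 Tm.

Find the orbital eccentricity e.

Convert to SI: rₚ = 125.9 Gm = 1.259e+11 m; rₐ = 1.437 Tm = 1.437e+12 m.
e = (rₐ − rₚ) / (rₐ + rₚ).
e = (1.437e+12 − 1.259e+11) / (1.437e+12 + 1.259e+11) = 1.3111e+12 / 1.5629e+12 ≈ 0.8389.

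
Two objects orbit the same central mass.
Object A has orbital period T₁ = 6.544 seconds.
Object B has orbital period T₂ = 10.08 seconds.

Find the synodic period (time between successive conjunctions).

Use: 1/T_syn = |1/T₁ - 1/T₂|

T_syn = |T₁ · T₂ / (T₁ − T₂)|.
T_syn = |6.544 · 10.08 / (6.544 − 10.08)| s ≈ 18.65 s = 18.65 seconds.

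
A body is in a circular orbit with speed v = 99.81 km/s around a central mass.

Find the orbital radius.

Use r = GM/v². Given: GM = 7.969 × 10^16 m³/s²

Convert to SI: v = 99.81 km/s = 99810 m/s.
For a circular orbit, v² = GM / r, so r = GM / v².
r = 7.969e+16 / (99810)² m ≈ 7.999e+06 m = 7.999 Mm.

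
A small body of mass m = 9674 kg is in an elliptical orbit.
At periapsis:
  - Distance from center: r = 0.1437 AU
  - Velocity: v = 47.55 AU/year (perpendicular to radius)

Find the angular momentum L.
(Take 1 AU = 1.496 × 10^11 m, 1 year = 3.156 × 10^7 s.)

Convert to SI: r = 0.1437 AU = 2.14975e+10 m; v = 47.55 AU/year = 225395 m/s.
Since v is perpendicular to r, L = m · v · r.
L = 9674 · 225395 · 2.14975e+10 kg·m²/s ≈ 4.687e+19 kg·m²/s.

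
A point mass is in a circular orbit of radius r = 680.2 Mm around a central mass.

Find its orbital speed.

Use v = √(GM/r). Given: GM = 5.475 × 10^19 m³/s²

Convert to SI: r = 680.2 Mm = 6.802e+08 m.
For a circular orbit, gravity supplies the centripetal force, so v = √(GM / r).
v = √(5.475e+19 / 6.802e+08) m/s ≈ 2.837e+05 m/s = 283.7 km/s.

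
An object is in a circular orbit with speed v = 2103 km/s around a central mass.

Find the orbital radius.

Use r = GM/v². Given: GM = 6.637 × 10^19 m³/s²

Convert to SI: v = 2103 km/s = 2.103e+06 m/s.
For a circular orbit, v² = GM / r, so r = GM / v².
r = 6.637e+19 / (2.103e+06)² m ≈ 1.501e+07 m = 15.01 Mm.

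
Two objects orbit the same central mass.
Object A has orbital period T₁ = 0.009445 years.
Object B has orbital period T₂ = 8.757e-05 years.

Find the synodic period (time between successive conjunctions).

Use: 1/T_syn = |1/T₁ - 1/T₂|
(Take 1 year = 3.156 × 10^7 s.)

Convert to SI: T₁ = 0.009445 years = 298084 s; T₂ = 8.757e-05 years = 2763.71 s.
T_syn = |T₁ · T₂ / (T₁ − T₂)|.
T_syn = |298084 · 2763.71 / (298084 − 2763.71)| s ≈ 2790 s = 8.839e-05 years.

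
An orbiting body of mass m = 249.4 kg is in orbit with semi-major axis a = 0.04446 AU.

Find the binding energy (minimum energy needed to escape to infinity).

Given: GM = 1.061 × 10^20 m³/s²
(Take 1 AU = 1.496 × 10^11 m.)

Convert to SI: a = 0.04446 AU = 6.65122e+09 m.
Total orbital energy is E = −GMm/(2a); binding energy is E_bind = −E = GMm/(2a).
E_bind = 1.061e+20 · 249.4 / (2 · 6.65122e+09) J ≈ 1.989e+12 J = 1.989 TJ.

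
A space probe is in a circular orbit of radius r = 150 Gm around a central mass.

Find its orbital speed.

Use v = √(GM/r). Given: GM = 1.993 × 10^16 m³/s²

Convert to SI: r = 150 Gm = 1.5e+11 m.
For a circular orbit, gravity supplies the centripetal force, so v = √(GM / r).
v = √(1.993e+16 / 1.5e+11) m/s ≈ 364.5 m/s = 364.5 m/s.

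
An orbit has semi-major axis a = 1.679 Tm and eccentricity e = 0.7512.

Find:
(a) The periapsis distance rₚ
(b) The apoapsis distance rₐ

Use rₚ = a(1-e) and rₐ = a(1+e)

Convert to SI: a = 1.679 Tm = 1.679e+12 m.
(a) rₚ = a(1 − e) = 1.679e+12 · (1 − 0.7512) = 1.679e+12 · 0.2488 ≈ 4.177e+11 m = 417.7 Gm.
(b) rₐ = a(1 + e) = 1.679e+12 · (1 + 0.7512) = 1.679e+12 · 1.7512 ≈ 2.94e+12 m = 2.94 Tm.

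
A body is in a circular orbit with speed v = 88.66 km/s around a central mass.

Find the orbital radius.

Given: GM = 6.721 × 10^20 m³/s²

Convert to SI: v = 88.66 km/s = 88660 m/s.
For a circular orbit, v² = GM / r, so r = GM / v².
r = 6.721e+20 / (88660)² m ≈ 8.55e+10 m = 8.55 × 10^10 m.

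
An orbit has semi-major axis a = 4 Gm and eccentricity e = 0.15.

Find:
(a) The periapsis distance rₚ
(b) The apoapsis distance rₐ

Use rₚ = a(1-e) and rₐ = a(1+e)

Convert to SI: a = 4 Gm = 4e+09 m.
(a) rₚ = a(1 − e) = 4e+09 · (1 − 0.15) = 4e+09 · 0.85 ≈ 3.4e+09 m = 3.4 Gm.
(b) rₐ = a(1 + e) = 4e+09 · (1 + 0.15) = 4e+09 · 1.15 ≈ 4.6e+09 m = 4.6 Gm.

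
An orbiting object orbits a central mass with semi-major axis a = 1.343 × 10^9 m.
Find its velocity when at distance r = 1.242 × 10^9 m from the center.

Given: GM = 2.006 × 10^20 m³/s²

Vis-viva: v = √(GM · (2/r − 1/a)).
2/r − 1/a = 2/1.242e+09 − 1/1.343e+09 = 8.65704e-10 m⁻¹.
v = √(2.006e+20 · 8.65704e-10) m/s ≈ 4.167e+05 m/s = 416.7 km/s.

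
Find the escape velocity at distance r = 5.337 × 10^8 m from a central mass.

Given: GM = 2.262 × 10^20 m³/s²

Escape velocity comes from setting total energy to zero: ½v² − GM/r = 0 ⇒ v_esc = √(2GM / r).
v_esc = √(2 · 2.262e+20 / 5.337e+08) m/s ≈ 9.207e+05 m/s = 920.7 km/s.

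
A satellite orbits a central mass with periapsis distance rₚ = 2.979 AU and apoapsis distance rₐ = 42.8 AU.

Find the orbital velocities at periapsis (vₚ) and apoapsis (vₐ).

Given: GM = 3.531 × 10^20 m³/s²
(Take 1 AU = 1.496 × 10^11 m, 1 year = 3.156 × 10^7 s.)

Convert to SI: rₚ = 2.979 AU = 4.45658e+11 m; rₐ = 42.8 AU = 6.40288e+12 m.
Use the vis-viva equation v² = GM(2/r − 1/a) with a = (rₚ + rₐ)/2 = (4.45658e+11 + 6.40288e+12)/2 = 3.42427e+12 m.
vₚ = √(GM · (2/rₚ − 1/a)) = √(3.531e+20 · (2/4.45658e+11 − 1/3.42427e+12)) m/s ≈ 3.849e+04 m/s = 8.12 AU/year.
vₐ = √(GM · (2/rₐ − 1/a)) = √(3.531e+20 · (2/6.40288e+12 − 1/3.42427e+12)) m/s ≈ 2679 m/s = 0.5652 AU/year.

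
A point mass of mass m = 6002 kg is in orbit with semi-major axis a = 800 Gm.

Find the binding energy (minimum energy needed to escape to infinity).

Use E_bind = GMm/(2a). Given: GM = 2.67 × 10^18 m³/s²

Convert to SI: a = 800 Gm = 8e+11 m.
Total orbital energy is E = −GMm/(2a); binding energy is E_bind = −E = GMm/(2a).
E_bind = 2.67e+18 · 6002 / (2 · 8e+11) J ≈ 1.002e+10 J = 10.02 GJ.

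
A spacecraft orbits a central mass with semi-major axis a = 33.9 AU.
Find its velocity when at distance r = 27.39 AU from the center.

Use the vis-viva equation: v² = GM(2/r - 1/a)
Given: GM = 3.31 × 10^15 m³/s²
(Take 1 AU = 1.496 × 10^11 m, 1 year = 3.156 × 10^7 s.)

Convert to SI: a = 33.9 AU = 5.07144e+12 m; r = 27.39 AU = 4.09754e+12 m.
Vis-viva: v = √(GM · (2/r − 1/a)).
2/r − 1/a = 2/4.09754e+12 − 1/5.07144e+12 = 2.90915e-13 m⁻¹.
v = √(3.31e+15 · 2.90915e-13) m/s ≈ 31.03 m/s = 0.006546 AU/year.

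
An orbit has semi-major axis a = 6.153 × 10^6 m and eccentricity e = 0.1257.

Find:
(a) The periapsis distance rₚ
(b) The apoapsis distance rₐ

(a) rₚ = a(1 − e) = 6.153e+06 · (1 − 0.1257) = 6.153e+06 · 0.8743 ≈ 5.38e+06 m = 5.38 × 10^6 m.
(b) rₐ = a(1 + e) = 6.153e+06 · (1 + 0.1257) = 6.153e+06 · 1.1257 ≈ 6.926e+06 m = 6.926 × 10^6 m.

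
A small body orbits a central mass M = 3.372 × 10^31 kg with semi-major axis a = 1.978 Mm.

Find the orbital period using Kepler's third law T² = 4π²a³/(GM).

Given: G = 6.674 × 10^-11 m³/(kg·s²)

Convert to SI: a = 1.978 Mm = 1.978e+06 m.
GM = G · M = 6.674e-11 · 3.372e+31 = 2.25047e+21 m³/s².
Kepler's third law: T = 2π √(a³ / GM).
Substituting a = 1.978e+06 m and GM = 2.25047e+21 m³/s²:
T = 2π √((1.978e+06)³ / 2.25047e+21) s
T ≈ 0.3685 s = 0.3685 seconds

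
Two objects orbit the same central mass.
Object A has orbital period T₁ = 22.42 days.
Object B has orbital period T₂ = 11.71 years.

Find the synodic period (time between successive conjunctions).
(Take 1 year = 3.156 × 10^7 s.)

Convert to SI: T₁ = 22.42 days = 1.93709e+06 s; T₂ = 11.71 years = 3.69568e+08 s.
T_syn = |T₁ · T₂ / (T₁ − T₂)|.
T_syn = |1.93709e+06 · 3.69568e+08 / (1.93709e+06 − 3.69568e+08)| s ≈ 1.947e+06 s = 22.54 days.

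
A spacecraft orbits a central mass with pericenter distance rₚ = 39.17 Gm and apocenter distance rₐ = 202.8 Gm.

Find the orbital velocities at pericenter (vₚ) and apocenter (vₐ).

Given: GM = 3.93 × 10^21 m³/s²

Convert to SI: rₚ = 39.17 Gm = 3.917e+10 m; rₐ = 202.8 Gm = 2.028e+11 m.
Use the vis-viva equation v² = GM(2/r − 1/a) with a = (rₚ + rₐ)/2 = (3.917e+10 + 2.028e+11)/2 = 1.20985e+11 m.
vₚ = √(GM · (2/rₚ − 1/a)) = √(3.93e+21 · (2/3.917e+10 − 1/1.20985e+11)) m/s ≈ 4.101e+05 m/s = 410.1 km/s.
vₐ = √(GM · (2/rₐ − 1/a)) = √(3.93e+21 · (2/2.028e+11 − 1/1.20985e+11)) m/s ≈ 7.921e+04 m/s = 79.21 km/s.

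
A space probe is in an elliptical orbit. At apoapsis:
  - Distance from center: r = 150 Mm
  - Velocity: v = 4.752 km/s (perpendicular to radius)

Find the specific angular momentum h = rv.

Convert to SI: r = 150 Mm = 1.5e+08 m; v = 4.752 km/s = 4752 m/s.
With v perpendicular to r, h = r · v.
h = 1.5e+08 · 4752 m²/s ≈ 7.128e+11 m²/s.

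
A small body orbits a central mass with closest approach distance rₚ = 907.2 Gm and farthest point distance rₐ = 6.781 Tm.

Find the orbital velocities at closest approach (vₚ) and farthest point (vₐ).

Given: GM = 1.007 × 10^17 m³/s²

Convert to SI: rₚ = 907.2 Gm = 9.072e+11 m; rₐ = 6.781 Tm = 6.781e+12 m.
Use the vis-viva equation v² = GM(2/r − 1/a) with a = (rₚ + rₐ)/2 = (9.072e+11 + 6.781e+12)/2 = 3.8441e+12 m.
vₚ = √(GM · (2/rₚ − 1/a)) = √(1.007e+17 · (2/9.072e+11 − 1/3.8441e+12)) m/s ≈ 442.5 m/s = 442.5 m/s.
vₐ = √(GM · (2/rₐ − 1/a)) = √(1.007e+17 · (2/6.781e+12 − 1/3.8441e+12)) m/s ≈ 59.2 m/s = 59.2 m/s.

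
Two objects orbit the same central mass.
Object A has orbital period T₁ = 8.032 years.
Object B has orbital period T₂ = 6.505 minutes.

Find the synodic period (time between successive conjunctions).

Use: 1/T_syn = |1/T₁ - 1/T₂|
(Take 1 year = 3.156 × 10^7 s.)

Convert to SI: T₁ = 8.032 years = 2.5349e+08 s; T₂ = 6.505 minutes = 390.3 s.
T_syn = |T₁ · T₂ / (T₁ − T₂)|.
T_syn = |2.5349e+08 · 390.3 / (2.5349e+08 − 390.3)| s ≈ 390.3 s = 6.505 minutes.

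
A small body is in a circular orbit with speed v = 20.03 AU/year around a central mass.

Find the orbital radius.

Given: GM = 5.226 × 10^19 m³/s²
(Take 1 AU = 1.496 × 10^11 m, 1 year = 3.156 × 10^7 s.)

Convert to SI: v = 20.03 AU/year = 94945.8 m/s.
For a circular orbit, v² = GM / r, so r = GM / v².
r = 5.226e+19 / (94945.8)² m ≈ 5.797e+09 m = 0.03875 AU.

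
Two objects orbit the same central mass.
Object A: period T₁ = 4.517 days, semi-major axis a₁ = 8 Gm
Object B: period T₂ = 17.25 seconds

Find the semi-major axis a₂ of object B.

Convert to SI: T₁ = 4.517 days = 390269 s; a₁ = 8 Gm = 8e+09 m.
Kepler's third law: (T₁/T₂)² = (a₁/a₂)³ ⇒ a₂ = a₁ · (T₂/T₁)^(2/3).
T₂/T₁ = 17.25 / 390269 = 4.42003e-05.
a₂ = 8e+09 · (4.42003e-05)^(2/3) m ≈ 1e+07 m = 10 Mm.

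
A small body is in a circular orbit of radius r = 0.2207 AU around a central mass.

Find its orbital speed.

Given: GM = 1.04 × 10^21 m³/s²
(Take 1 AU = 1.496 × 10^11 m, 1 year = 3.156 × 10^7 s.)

Convert to SI: r = 0.2207 AU = 3.30167e+10 m.
For a circular orbit, gravity supplies the centripetal force, so v = √(GM / r).
v = √(1.04e+21 / 3.30167e+10) m/s ≈ 1.775e+05 m/s = 37.44 AU/year.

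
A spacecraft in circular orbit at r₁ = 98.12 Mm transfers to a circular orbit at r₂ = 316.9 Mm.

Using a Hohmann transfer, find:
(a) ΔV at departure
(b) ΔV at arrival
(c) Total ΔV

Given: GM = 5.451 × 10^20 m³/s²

Convert to SI: r₁ = 98.12 Mm = 9.812e+07 m; r₂ = 316.9 Mm = 3.169e+08 m.
Transfer semi-major axis: a_t = (r₁ + r₂)/2 = (9.812e+07 + 3.169e+08)/2 = 2.0751e+08 m.
Circular speeds: v₁ = √(GM/r₁) = 2.357e+06 m/s, v₂ = √(GM/r₂) = 1.31153e+06 m/s.
Transfer speeds (vis-viva v² = GM(2/r − 1/a_t)): v₁ᵗ = 2.91273e+06 m/s, v₂ᵗ = 901854 m/s.
(a) ΔV₁ = |v₁ᵗ − v₁| ≈ 5.557e+05 m/s = 555.7 km/s.
(b) ΔV₂ = |v₂ − v₂ᵗ| ≈ 4.097e+05 m/s = 409.7 km/s.
(c) ΔV_total = ΔV₁ + ΔV₂ ≈ 9.654e+05 m/s = 965.4 km/s.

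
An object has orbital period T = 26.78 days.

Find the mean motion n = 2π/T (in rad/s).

Convert to SI: T = 26.78 days = 2.31379e+06 s.
n = 2π / T.
n = 2π / 2.31379e+06 s ≈ 2.716e-06 rad/s.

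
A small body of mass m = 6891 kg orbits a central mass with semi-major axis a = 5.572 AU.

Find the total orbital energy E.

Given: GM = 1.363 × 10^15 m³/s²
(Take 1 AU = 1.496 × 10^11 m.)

Convert to SI: a = 5.572 AU = 8.33571e+11 m.
E = −GMm / (2a).
E = −1.363e+15 · 6891 / (2 · 8.33571e+11) J ≈ -5.634e+06 J = -5.634 MJ.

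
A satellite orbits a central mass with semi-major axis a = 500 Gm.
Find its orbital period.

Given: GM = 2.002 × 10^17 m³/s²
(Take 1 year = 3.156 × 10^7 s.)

Convert to SI: a = 500 Gm = 5e+11 m.
Kepler's third law: T = 2π √(a³ / GM).
Substituting a = 5e+11 m and GM = 2.002e+17 m³/s²:
T = 2π √((5e+11)³ / 2.002e+17) s
T ≈ 4.965e+09 s = 157.3 years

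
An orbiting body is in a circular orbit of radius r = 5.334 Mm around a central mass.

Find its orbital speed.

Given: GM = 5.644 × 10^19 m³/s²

Convert to SI: r = 5.334 Mm = 5.334e+06 m.
For a circular orbit, gravity supplies the centripetal force, so v = √(GM / r).
v = √(5.644e+19 / 5.334e+06) m/s ≈ 3.253e+06 m/s = 3253 km/s.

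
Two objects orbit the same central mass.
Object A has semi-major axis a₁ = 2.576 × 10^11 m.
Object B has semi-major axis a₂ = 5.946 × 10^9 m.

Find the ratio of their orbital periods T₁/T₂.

From Kepler's third law, (T₁/T₂)² = (a₁/a₂)³, so T₁/T₂ = (a₁/a₂)^(3/2).
a₁/a₂ = 2.576e+11 / 5.946e+09 = 43.3232.
T₁/T₂ = (43.3232)^(3/2) ≈ 285.2.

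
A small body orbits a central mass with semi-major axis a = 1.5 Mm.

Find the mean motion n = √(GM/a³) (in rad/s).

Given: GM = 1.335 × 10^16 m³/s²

Convert to SI: a = 1.5 Mm = 1.5e+06 m.
n = √(GM / a³).
n = √(1.335e+16 / (1.5e+06)³) rad/s ≈ 0.06289 rad/s.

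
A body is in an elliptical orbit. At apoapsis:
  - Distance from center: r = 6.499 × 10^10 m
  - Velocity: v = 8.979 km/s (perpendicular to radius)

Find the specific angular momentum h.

Convert to SI: v = 8.979 km/s = 8979 m/s.
With v perpendicular to r, h = r · v.
h = 6.499e+10 · 8979 m²/s ≈ 5.835e+14 m²/s.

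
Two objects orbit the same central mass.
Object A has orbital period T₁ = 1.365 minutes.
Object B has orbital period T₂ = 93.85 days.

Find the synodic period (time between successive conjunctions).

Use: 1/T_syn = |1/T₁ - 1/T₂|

Convert to SI: T₁ = 1.365 minutes = 81.9 s; T₂ = 93.85 days = 8.10864e+06 s.
T_syn = |T₁ · T₂ / (T₁ − T₂)|.
T_syn = |81.9 · 8.10864e+06 / (81.9 − 8.10864e+06)| s ≈ 81.9 s = 1.365 minutes.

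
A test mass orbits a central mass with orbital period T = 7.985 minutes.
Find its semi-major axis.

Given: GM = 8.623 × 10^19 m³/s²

Convert to SI: T = 7.985 minutes = 479.1 s.
Invert Kepler's third law: a = (GM · T² / (4π²))^(1/3).
Substituting T = 479.1 s and GM = 8.623e+19 m³/s²:
a = (8.623e+19 · (479.1)² / (4π²))^(1/3) m
a ≈ 7.944e+07 m = 79.44 Mm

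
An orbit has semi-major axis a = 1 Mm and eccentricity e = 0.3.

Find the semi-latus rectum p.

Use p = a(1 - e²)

Convert to SI: a = 1 Mm = 1e+06 m.
p = a (1 − e²).
p = 1e+06 · (1 − (0.3)²) = 1e+06 · 0.91 ≈ 9.1e+05 m = 910 km.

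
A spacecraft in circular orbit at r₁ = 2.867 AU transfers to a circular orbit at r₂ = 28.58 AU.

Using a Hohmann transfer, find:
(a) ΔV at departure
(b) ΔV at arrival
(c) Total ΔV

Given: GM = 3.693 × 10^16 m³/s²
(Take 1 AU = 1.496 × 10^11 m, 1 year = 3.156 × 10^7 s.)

Convert to SI: r₁ = 2.867 AU = 4.28903e+11 m; r₂ = 28.58 AU = 4.27557e+12 m.
Transfer semi-major axis: a_t = (r₁ + r₂)/2 = (4.28903e+11 + 4.27557e+12)/2 = 2.35224e+12 m.
Circular speeds: v₁ = √(GM/r₁) = 293.434 m/s, v₂ = √(GM/r₂) = 92.9379 m/s.
Transfer speeds (vis-viva v² = GM(2/r − 1/a_t)): v₁ᵗ = 395.609 m/s, v₂ᵗ = 39.6855 m/s.
(a) ΔV₁ = |v₁ᵗ − v₁| ≈ 102.2 m/s = 0.02156 AU/year.
(b) ΔV₂ = |v₂ − v₂ᵗ| ≈ 53.25 m/s = 0.01123 AU/year.
(c) ΔV_total = ΔV₁ + ΔV₂ ≈ 155.4 m/s = 0.03279 AU/year.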